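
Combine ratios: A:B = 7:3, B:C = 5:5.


Match B: multiply A:B by 5 → 35:15
Multiply B:C by 3 → 15:15
Combined: 35:15:15
GCD = 5
= 7:3:3

7:3:3


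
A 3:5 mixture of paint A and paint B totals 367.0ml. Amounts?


Total parts = 3 + 5 = 8
paint A: 367.0 × 3/8 = 137.6ml
paint B: 367.0 × 5/8 = 229.4ml
= 137.6ml and 229.4ml

137.6ml and 229.4ml


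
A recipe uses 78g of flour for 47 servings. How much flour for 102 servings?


Direct proportion: y/x = constant
k = 78/47 ≈ 1.6596
y₂ = k × 102 = 78 × 102 / 47 = 7956/47
≈ 169.28

169.28


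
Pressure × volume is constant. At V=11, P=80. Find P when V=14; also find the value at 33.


Inverse proportion: x × y = constant
k = 11 × 80 = 880
At x=14: k/14 = 62.86
At x=33: k/33 = 26.67
= 62.86 and 26.67

62.86 and 26.67


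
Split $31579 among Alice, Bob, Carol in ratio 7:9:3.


Total parts = 7 + 9 + 3 = 19
Alice: 31579 × 7/19 = 11634.37
Bob: 31579 × 9/19 = 14958.47
Carol: 31579 × 3/19 = 4986.16
= Alice: $11634.37, Bob: $14958.47, Carol: $4986.16

Alice: $11634.37, Bob: $14958.47, Carol: $4986.16


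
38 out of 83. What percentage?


Percentage = (part / whole) × 100
= (38 / 83) × 100
≈ 45.78%

45.78%


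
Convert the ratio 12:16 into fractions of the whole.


Total parts = 12 + 16 = 28
First part: 12/28 = 3/7
Second part: 16/28 = 4/7
= 3/7 and 4/7

3/7 and 4/7


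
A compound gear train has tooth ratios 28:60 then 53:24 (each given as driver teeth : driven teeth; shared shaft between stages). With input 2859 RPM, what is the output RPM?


Stage 1: RPM_B = RPM_A × t_A/t_B = 2859 × 28/60 = 80052/60 = 1334.20
B and C share a shaft → RPM_C = RPM_B
Stage 2: RPM_D = RPM_C × t_C/t_D = RPM_A × (t_A×t_C)/(t_B×t_D)
Overall ratio = (28×53)/(60×24) = 1484/1440
RPM_D = 2859 × 1484/1440 = 4242756/1440
≈ 2946.36 RPM

2946.36 RPM


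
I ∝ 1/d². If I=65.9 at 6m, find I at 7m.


I₁d₁² = I₂d₂²
I₂ = I₁ × (d₁/d₂)²
= 65.9 × (6/7)²
= 65.9 × 36/49
= 2372.4/49
≈ 48.4163

48.4163


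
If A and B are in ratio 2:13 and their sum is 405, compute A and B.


Let A = 2k, B = 13k.
2k + 13k = 405
15k = 405 → k = 405/15 = 27
A = 2×27 = 54, B = 13×27 = 351
= A = 54, B = 351

A = 54, B = 351


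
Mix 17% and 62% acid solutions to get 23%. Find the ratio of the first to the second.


Let x parts of 17% mix with y parts of 62%.
17x + 62y = 23(x + y)
17x + 62y = 23x + 23y
x(17 - 23) = y(23 - 62)
x/y = (62 - 23)/(23 - 17) = 39/6
Simplify: 13:2
= 13:2

13:2


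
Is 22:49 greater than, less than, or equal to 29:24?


22/49 = 0.4490
29/24 = 1.2083
0.4490 < 1.2083, so 22:49 is less
= less than

less than


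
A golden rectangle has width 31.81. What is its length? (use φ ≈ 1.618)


φ = (1 + √5) / 2 ≈ 1.618
Length = width × φ = 31.81 × 1.618 = 51.46858
≈ 51.47

51.47


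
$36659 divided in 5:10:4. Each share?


Total parts = 5 + 10 + 4 = 19
Part 1: 36659 × 5/19 = 9647.11
Part 2: 36659 × 10/19 = 19294.21
Part 3: 36659 × 4/19 = 7717.68
= Part 1: $9647.11, Part 2: $19294.21, Part 3: $7717.68

Part 1: $9647.11, Part 2: $19294.21, Part 3: $7717.68


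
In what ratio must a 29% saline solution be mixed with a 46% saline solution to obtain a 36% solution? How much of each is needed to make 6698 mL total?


Let x parts of 29% mix with y parts of 46%.
29x + 46y = 36(x + y)
29x + 46y = 36x + 36y
x(29 - 36) = y(36 - 46)
x/y = (46 - 36)/(36 - 29) = 10/7
Simplify: 10:7
Total parts = 17; one part = 6698/17 = 394.00 mL
29% solution: 10×394.00 = 3940.00 mL
46% solution: 7×394.00 = 2758.00 mL
= ratio 10:7; 3940.00 mL and 2758.00 mL

ratio 10:7; 3940.00 mL and 2758.00 mL


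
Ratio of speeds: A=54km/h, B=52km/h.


Ratio = 54:52
GCD = 2
Simplified = 27:26
Time ratio (same distance) = 26:27
Speed ratio = 27:26

27:26


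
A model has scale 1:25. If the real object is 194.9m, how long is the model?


Model size = real / scale
= 194.9 / 25
= 7.7960 m

7.7960 m


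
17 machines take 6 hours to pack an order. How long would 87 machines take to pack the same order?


Inverse proportion: x × y = constant
k = 17 × 6 = 102
y₂ = k / 87 = 102 / 87
= 1.17

1.17


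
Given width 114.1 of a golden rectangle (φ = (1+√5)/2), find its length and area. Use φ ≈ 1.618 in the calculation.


φ = (1 + √5) / 2 ≈ 1.618
Length = width × φ = 114.1 × 1.618 = 184.6138
≈ 184.61
Area = width × length = 114.1 × 184.6138 = 21064.43458 ≈ 21064.43
= Length: 184.61, Area: 21064.43

Length: 184.61, Area: 21064.43


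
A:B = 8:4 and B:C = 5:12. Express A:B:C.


Match B: multiply A:B by 5 → 40:20
Multiply B:C by 4 → 20:48
Combined: 40:20:48
GCD = 4
= 10:5:12

10:5:12


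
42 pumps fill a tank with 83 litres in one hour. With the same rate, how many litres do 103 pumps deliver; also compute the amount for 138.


Direct proportion: y/x = constant
k = 83/42 ≈ 1.9762
y at x=103: k × 103 = 83 × 103 / 42 = 8549/42 ≈ 203.55
y at x=138: k × 138 = 83 × 138 / 42 = 11454/42 ≈ 272.71
= 203.55 and 272.71

203.55 and 272.71


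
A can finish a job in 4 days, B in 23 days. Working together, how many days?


Rate of A = 1/4 per day
Rate of B = 1/23 per day
Combined rate = 1/4 + 1/23 = 27/92 ≈ 0.2935 per day
Days = 1 / combined rate = 92/27
≈ 3.41 days

3.41 days


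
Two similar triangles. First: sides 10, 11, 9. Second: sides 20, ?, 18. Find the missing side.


Scale factor = 20/10 = 2
Missing side = 11 × 2
= 22.0

22.0


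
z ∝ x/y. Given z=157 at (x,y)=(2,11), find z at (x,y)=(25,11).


z = k·x/y
Solve for k using the known point: k = z·y/x = 157×11/2 = 1727/2 = 863.5000
Now evaluate at x=25, y=11:
z = k × 25 / 11 = (1727 × 25) / (2 × 11) = 43175/22
= 1962.5000

1962.5000


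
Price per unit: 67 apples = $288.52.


Unit rate = total / quantity
= 288.52 / 67
= $4.31 per unit

$4.31 per unit


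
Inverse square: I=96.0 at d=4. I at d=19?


I₁d₁² = I₂d₂²
I₂ = I₁ × (d₁/d₂)²
= 96.0 × (4/19)²
= 96.0 × 16/361
= 1536/361
≈ 4.2548

4.2548


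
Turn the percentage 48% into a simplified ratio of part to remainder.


48% means 48 parts out of 100; remainder = 52
Part : remainder = 48:52
GCD = 4
= 12:13

12:13


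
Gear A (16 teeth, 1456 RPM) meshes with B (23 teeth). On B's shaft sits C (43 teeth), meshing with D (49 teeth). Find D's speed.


Stage 1: RPM_B = RPM_A × t_A/t_B = 1456 × 16/23 = 23296/23 ≈ 1012.87
B and C share a shaft → RPM_C = RPM_B
Stage 2: RPM_D = RPM_C × t_C/t_D = RPM_A × (t_A×t_C)/(t_B×t_D)
Overall ratio = (16×43)/(23×49) = 688/1127
RPM_D = 1456 × 688/1127 = 1001728/1127
≈ 888.84 RPM

888.84 RPM


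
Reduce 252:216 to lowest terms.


GCD(252, 216) = 36
252/36 : 216/36
= 7:6

7:6


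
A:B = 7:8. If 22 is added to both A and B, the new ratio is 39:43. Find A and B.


Let A = 7k, B = 8k.
(7k + 22) / (8k + 22) = 39/43
Cross-multiply: 43(7k + 22) = 39(8k + 22)
301k + 946 = 312k + 858
301k - 312k = 858 - 946
-11k = -88
k = -88/-11 = 8
A = 7×8 = 56, B = 8×8 = 64
= A = 56, B = 64

A = 56, B = 64


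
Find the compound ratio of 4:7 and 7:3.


Compound ratio = (4×7) : (7×3)
= 28:21
GCD = 7
= 4:3

4:3


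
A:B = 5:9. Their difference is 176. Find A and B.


Let A = 5k, B = 9k.
9k - 5k = 176
4k = 176 → k = 176/4 = 44
A = 5×44 = 220, B = 9×44 = 396
= A = 220, B = 396

A = 220, B = 396


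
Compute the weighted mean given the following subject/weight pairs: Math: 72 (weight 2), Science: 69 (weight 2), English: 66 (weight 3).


Numerator = 72×2 + 69×2 + 66×3
= 144 + 138 + 198
= 480
Total weight = 7
Weighted avg = 480/7
= 68.57

68.57


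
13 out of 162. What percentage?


Percentage = (part / whole) × 100
= (13 / 162) × 100
≈ 8.02%

8.02%


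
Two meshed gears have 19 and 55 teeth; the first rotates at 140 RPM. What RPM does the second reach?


Gear ratio = 19:55 = 19:55
RPM_B = RPM_A × (teeth_A / teeth_B)
= 140 × (19/55)
= 48.4 RPM

48.4 RPM


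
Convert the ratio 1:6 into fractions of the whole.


Total parts = 1 + 6 = 7
First part: 1/7 = 1/7
Second part: 6/7 = 6/7
= 1/7 and 6/7

1/7 and 6/7


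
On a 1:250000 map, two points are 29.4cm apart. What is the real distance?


Real distance = map distance × scale
= 29.4cm × 250000
= 7350000 cm = 73500.0 m
= 73.500 km

73.500 km


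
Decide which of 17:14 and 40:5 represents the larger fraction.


17/14 = 1.2143
40/5 = 8.0000
1.2143 < 8.0000, so 17:14 is less
= 40:5

40:5


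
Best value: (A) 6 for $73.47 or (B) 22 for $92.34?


Deal A: $73.47/6 = $12.2450/unit
Deal B: $92.34/22 = $4.1973/unit
B is cheaper per unit
= Deal B

Deal B


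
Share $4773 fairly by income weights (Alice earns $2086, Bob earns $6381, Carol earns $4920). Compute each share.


Total income = 2086 + 6381 + 4920 = $13387
Alice: $4773 × 2086/13387 = $743.74
Bob: $4773 × 6381/13387 = $2275.08
Carol: $4773 × 4920/13387 = $1754.18
= Alice: $743.74, Bob: $2275.08, Carol: $1754.18

Alice: $743.74, Bob: $2275.08, Carol: $1754.18


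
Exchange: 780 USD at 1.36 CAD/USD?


Amount × rate = 780 × 1.36
= 1060.80 CAD

1060.80 CAD


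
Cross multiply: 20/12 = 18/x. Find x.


Cross multiply: 20 × x = 12 × 18
20x = 216
x = 216 / 20
= 10.80

10.80


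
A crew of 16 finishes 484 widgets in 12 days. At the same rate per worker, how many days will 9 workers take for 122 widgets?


Days ∝ work / workers, so d₂ = d₁ × (m₁/m₂) × (w₂/w₁)
Workers factor (inverse): 16/9 ≈ 1.7778
Work factor (direct): 122/484 ≈ 0.2521
d₂ = 12 × 16/9 × 122/484 = (12 × 16 × 122) / (9 × 484) = 23424/4356
≈ 5.38 days

5.38 days


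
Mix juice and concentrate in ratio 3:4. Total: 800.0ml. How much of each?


Total parts = 3 + 4 = 7
juice: 800.0 × 3/7 = 342.9ml
concentrate: 800.0 × 4/7 = 457.1ml
= 342.9ml and 457.1ml

342.9ml and 457.1ml


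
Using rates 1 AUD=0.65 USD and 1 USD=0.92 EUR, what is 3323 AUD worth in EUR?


Step 1: 3323 AUD × 0.65 = 2159.95 USD
Step 2: 2159.95 USD × 0.92 = 1987.15 EUR
Implied rate AUD→EUR = 0.65 × 0.92 = 0.5980
= 1987.15 EUR

1987.15 EUR


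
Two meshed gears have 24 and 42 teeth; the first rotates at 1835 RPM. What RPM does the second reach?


Gear ratio = 24:42 = 4:7
RPM_B = RPM_A × (teeth_A / teeth_B)
= 1835 × (24/42)
= 1048.6 RPM

1048.6 RPM


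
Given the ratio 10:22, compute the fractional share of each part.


Total parts = 10 + 22 = 32
First part: 10/32 = 5/16
Second part: 22/32 = 11/16
= 5/16 and 11/16

5/16 and 11/16


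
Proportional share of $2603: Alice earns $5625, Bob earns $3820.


Total income = 5625 + 3820 = $9445
Alice: $2603 × 5625/9445 = $1550.22
Bob: $2603 × 3820/9445 = $1052.78
= Alice: $1550.22, Bob: $1052.78

Alice: $1550.22, Bob: $1052.78


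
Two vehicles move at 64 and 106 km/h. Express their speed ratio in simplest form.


Ratio = 64:106
GCD = 2
Simplified = 32:53
Time ratio (same distance) = 53:32
Speed ratio = 32:53

32:53


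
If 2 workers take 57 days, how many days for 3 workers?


Inverse proportion: x × y = constant
k = 2 × 57 = 114
y₂ = k / 3 = 114 / 3
= 38.00

38.00


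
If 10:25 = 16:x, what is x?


Cross multiply: 10 × x = 25 × 16
10x = 400
x = 400 / 10
= 40.00

40.00


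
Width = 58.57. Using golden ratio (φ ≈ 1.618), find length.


φ = (1 + √5) / 2 ≈ 1.618
Length = width × φ = 58.57 × 1.618 = 94.76626
≈ 94.77

94.77


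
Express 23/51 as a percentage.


Percentage = (part / whole) × 100
= (23 / 51) × 100
≈ 45.10%

45.10%


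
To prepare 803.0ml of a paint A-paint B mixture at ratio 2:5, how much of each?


Total parts = 2 + 5 = 7
paint A: 803.0 × 2/7 = 229.4ml
paint B: 803.0 × 5/7 = 573.6ml
= 229.4ml and 573.6ml

229.4ml and 573.6ml


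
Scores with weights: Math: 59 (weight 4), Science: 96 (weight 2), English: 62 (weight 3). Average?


Numerator = 59×4 + 96×2 + 62×3
= 236 + 192 + 186
= 614
Total weight = 9
Weighted avg = 614/9
= 68.22

68.22


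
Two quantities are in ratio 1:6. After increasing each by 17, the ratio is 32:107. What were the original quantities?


Let A = 1k, B = 6k.
(1k + 17) / (6k + 17) = 32/107
Cross-multiply: 107(1k + 17) = 32(6k + 17)
107k + 1819 = 192k + 544
107k - 192k = 544 - 1819
-85k = -1275
k = -1275/-85 = 15
A = 1×15 = 15, B = 6×15 = 90
= A = 15, B = 90

A = 15, B = 90


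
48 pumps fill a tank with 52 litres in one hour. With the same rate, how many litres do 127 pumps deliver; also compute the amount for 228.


Direct proportion: y/x = constant
k = 52/48 ≈ 1.0833
y at x=127: k × 127 = 52 × 127 / 48 = 6604/48 ≈ 137.58
y at x=228: k × 228 = 52 × 228 / 48 = 11856/48 = 247.00
= 137.58 and 247.00

137.58 and 247.00


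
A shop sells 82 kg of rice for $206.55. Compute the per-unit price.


Unit rate = total / quantity
= 206.55 / 82
= $2.52 per unit

$2.52 per unit


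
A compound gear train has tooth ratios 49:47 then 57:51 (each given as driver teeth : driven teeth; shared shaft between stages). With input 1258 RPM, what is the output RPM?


Stage 1: RPM_B = RPM_A × t_A/t_B = 1258 × 49/47 = 61642/47 ≈ 1311.53
B and C share a shaft → RPM_C = RPM_B
Stage 2: RPM_D = RPM_C × t_C/t_D = RPM_A × (t_A×t_C)/(t_B×t_D)
Overall ratio = (49×57)/(47×51) = 2793/2397
RPM_D = 1258 × 2793/2397 = 3513594/2397
≈ 1465.83 RPM

1465.83 RPM


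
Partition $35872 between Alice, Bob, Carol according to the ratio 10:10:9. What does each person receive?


Total parts = 10 + 10 + 9 = 29
Alice: 35872 × 10/29 = 12369.66
Bob: 35872 × 10/29 = 12369.66
Carol: 35872 × 9/29 = 11132.69
= Alice: $12369.66, Bob: $12369.66, Carol: $11132.69

Alice: $12369.66, Bob: $12369.66, Carol: $11132.69


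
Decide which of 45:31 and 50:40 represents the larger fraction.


45/31 = 1.4516
50/40 = 1.2500
1.4516 > 1.2500, so 45:31 is greater
= 45:31

45:31


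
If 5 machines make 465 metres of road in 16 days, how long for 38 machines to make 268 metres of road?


Days ∝ work / workers, so d₂ = d₁ × (m₁/m₂) × (w₂/w₁)
Workers factor (inverse): 5/38 ≈ 0.1316
Work factor (direct): 268/465 ≈ 0.5763
d₂ = 16 × 5/38 × 268/465 = (16 × 5 × 268) / (38 × 465) = 21440/17670
≈ 1.21 days

1.21 days


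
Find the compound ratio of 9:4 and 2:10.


Compound ratio = (9×2) : (4×10)
= 18:40
GCD = 2
= 9:20

9:20


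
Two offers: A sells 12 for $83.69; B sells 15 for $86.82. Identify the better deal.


Deal A: $83.69/12 = $6.9742/unit
Deal B: $86.82/15 = $5.7880/unit
B is cheaper per unit
= Deal B

Deal B


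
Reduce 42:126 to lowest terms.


GCD(42, 126) = 42
42/42 : 126/42
= 1:3

1:3


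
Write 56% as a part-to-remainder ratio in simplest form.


56% means 56 parts out of 100; remainder = 44
Part : remainder = 56:44
GCD = 4
= 14:11

14:11


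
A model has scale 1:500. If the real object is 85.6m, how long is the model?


Model size = real / scale
= 85.6 / 500
= 0.1712 m

0.1712 m


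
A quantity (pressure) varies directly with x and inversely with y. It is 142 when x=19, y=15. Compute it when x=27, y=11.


z = k·x/y
Solve for k using the known point: k = z·y/x = 142×15/19 = 2130/19 ≈ 112.1053
Now evaluate at x=27, y=11:
z = k × 27 / 11 = (2130 × 27) / (19 × 11) = 57510/209
≈ 275.1675

275.1675


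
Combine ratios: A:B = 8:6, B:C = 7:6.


Match B: multiply A:B by 7 → 56:42
Multiply B:C by 6 → 42:36
Combined: 56:42:36
GCD = 2
= 28:21:18

28:21:18


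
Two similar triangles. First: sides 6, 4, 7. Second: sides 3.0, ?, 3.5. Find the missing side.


Scale factor = 3.0/6 = 0.5
Missing side = 4 × 0.5
= 2.0

2.0


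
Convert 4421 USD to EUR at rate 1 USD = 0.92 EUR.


Amount × rate = 4421 × 0.92
= 4067.32 EUR

4067.32 EUR


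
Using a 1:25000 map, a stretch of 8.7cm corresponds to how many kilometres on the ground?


Real distance = map distance × scale
= 8.7cm × 25000
= 217500 cm = 2175.0 m
= 2.175 km

2.175 km


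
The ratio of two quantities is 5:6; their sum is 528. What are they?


Let A = 5k, B = 6k.
5k + 6k = 528
11k = 528 → k = 528/11 = 48
A = 5×48 = 240, B = 6×48 = 288
= A = 240, B = 288

A = 240, B = 288


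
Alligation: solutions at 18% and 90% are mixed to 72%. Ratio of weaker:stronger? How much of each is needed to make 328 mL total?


Let x parts of 18% mix with y parts of 90%.
18x + 90y = 72(x + y)
18x + 90y = 72x + 72y
x(18 - 72) = y(72 - 90)
x/y = (90 - 72)/(72 - 18) = 18/54
Simplify: 1:3
Total parts = 4; one part = 328/4 = 82.00 mL
18% solution: 1×82.00 = 82.00 mL
90% solution: 3×82.00 = 246.00 mL
= ratio 1:3; 82.00 mL and 246.00 mL

ratio 1:3; 82.00 mL and 246.00 mL


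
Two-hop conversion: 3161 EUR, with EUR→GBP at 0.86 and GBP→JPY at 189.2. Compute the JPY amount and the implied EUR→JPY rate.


Step 1: 3161 EUR × 0.86 = 2718.46 GBP
Step 2: 2718.46 GBP × 189.2 = 514332.63 JPY
Implied rate EUR→JPY = 0.86 × 189.2 = 162.7120
= 514332.63 JPY; implied rate 162.7120 JPY/EUR

514332.63 JPY; implied rate 162.7120 JPY/EUR


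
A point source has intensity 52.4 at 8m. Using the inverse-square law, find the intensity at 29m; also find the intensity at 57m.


I₁d₁² = I₂d₂²
I at 29m = 52.4 × (8/29)² = 52.4 × 64/841 = 3353.6/841 ≈ 3.9876
I at 57m = 52.4 × (8/57)² = 52.4 × 64/3249 = 3353.6/3249 ≈ 1.0322
= 3.9876 and 1.0322

3.9876 and 1.0322


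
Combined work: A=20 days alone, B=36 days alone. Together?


Rate of A = 1/20 per day
Rate of B = 1/36 per day
Combined rate = 1/20 + 1/36 = 56/720 ≈ 0.0778 per day
Days = 1 / combined rate = 720/56
≈ 12.86 days

12.86 days


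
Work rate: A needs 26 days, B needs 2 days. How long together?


Rate of A = 1/26 per day
Rate of B = 1/2 per day
Combined rate = 1/26 + 1/2 = 28/52 ≈ 0.5385 per day
Days = 1 / combined rate = 52/28
≈ 1.86 days

1.86 days


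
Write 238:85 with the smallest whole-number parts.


GCD(238, 85) = 17
238/17 : 85/17
= 14:5

14:5


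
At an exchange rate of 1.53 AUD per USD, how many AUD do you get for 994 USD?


Amount × rate = 994 × 1.53
= 1520.82 AUD

1520.82 AUD


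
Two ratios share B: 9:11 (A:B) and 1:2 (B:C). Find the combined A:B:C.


Match B: multiply A:B by 1 → 9:11
Multiply B:C by 11 → 11:22
Combined: 9:11:22
GCD = 1
= 9:11:22

9:11:22


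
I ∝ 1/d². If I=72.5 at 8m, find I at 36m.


I₁d₁² = I₂d₂²
I₂ = I₁ × (d₁/d₂)²
= 72.5 × (8/36)²
= 72.5 × 64/1296
= 4640/1296
≈ 3.5802

3.5802


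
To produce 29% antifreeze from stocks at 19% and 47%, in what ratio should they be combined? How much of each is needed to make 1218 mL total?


Let x parts of 19% mix with y parts of 47%.
19x + 47y = 29(x + y)
19x + 47y = 29x + 29y
x(19 - 29) = y(29 - 47)
x/y = (47 - 29)/(29 - 19) = 18/10
Simplify: 9:5
Total parts = 14; one part = 1218/14 = 87.00 mL
19% solution: 9×87.00 = 783.00 mL
47% solution: 5×87.00 = 435.00 mL
= ratio 9:5; 783.00 mL and 435.00 mL

ratio 9:5; 783.00 mL and 435.00 mL


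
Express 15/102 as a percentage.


Percentage = (part / whole) × 100
= (15 / 102) × 100
≈ 14.71%

14.71%


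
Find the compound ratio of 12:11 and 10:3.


Compound ratio = (12×10) : (11×3)
= 120:33
GCD = 3
= 40:11

40:11


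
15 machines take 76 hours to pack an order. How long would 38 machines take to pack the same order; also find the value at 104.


Inverse proportion: x × y = constant
k = 15 × 76 = 1140
At x=38: k/38 = 30.00
At x=104: k/104 = 10.96
= 30.00 and 10.96

30.00 and 10.96


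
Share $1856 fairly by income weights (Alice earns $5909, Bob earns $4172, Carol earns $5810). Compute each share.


Total income = 5909 + 4172 + 5810 = $15891
Alice: $1856 × 5909/15891 = $690.15
Bob: $1856 × 4172/15891 = $487.27
Carol: $1856 × 5810/15891 = $678.58
= Alice: $690.15, Bob: $487.27, Carol: $678.58

Alice: $690.15, Bob: $487.27, Carol: $678.58


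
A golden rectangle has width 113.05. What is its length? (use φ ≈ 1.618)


φ = (1 + √5) / 2 ≈ 1.618
Length = width × φ = 113.05 × 1.618 = 182.9149
≈ 182.91

182.91


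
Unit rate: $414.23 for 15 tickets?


Unit rate = total / quantity
= 414.23 / 15
= $27.62 per unit

$27.62 per unit


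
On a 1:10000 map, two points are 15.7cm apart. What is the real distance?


Real distance = map distance × scale
= 15.7cm × 10000
= 157000 cm = 1570.0 m
= 1.570 km

1.570 km


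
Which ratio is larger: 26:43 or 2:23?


26/43 = 0.6047
2/23 = 0.0870
0.6047 > 0.0870, so 26:43 is greater
= 26:43

26:43


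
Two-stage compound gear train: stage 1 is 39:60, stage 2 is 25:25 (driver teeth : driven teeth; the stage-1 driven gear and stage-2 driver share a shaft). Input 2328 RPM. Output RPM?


Stage 1: RPM_B = RPM_A × t_A/t_B = 2328 × 39/60 = 90792/60 = 1513.20
B and C share a shaft → RPM_C = RPM_B
Stage 2: RPM_D = RPM_C × t_C/t_D = RPM_A × (t_A×t_C)/(t_B×t_D)
Overall ratio = (39×25)/(60×25) = 975/1500
RPM_D = 2328 × 975/1500 = 2269800/1500
= 1513.20 RPM

1513.20 RPM


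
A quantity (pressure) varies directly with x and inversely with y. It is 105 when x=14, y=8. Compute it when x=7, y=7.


z = k·x/y
Solve for k using the known point: k = z·y/x = 105×8/14 = 840/14 = 60.0000
Now evaluate at x=7, y=7:
z = k × 7 / 7 = (840 × 7) / (14 × 7) = 5880/98
= 60.0000

60.0000


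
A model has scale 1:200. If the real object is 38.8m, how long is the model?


Model size = real / scale
= 38.8 / 200
= 0.1940 m

0.1940 m


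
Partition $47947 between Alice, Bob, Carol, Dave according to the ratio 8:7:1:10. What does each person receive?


Total parts = 8 + 7 + 1 + 10 = 26
Alice: 47947 × 8/26 = 14752.92
Bob: 47947 × 7/26 = 12908.81
Carol: 47947 × 1/26 = 1844.12
Dave: 47947 × 10/26 = 18441.15
= Alice: $14752.92, Bob: $12908.81, Carol: $1844.12, Dave: $18441.15

Alice: $14752.92, Bob: $12908.81, Carol: $1844.12, Dave: $18441.15


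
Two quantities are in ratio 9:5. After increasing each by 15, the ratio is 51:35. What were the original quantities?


Let A = 9k, B = 5k.
(9k + 15) / (5k + 15) = 51/35
Cross-multiply: 35(9k + 15) = 51(5k + 15)
315k + 525 = 255k + 765
315k - 255k = 765 - 525
60k = 240
k = 240/60 = 4
A = 9×4 = 36, B = 5×4 = 20
= A = 36, B = 20

A = 36, B = 20


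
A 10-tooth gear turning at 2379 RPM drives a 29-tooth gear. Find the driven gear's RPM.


Gear ratio = 10:29 = 10:29
RPM_B = RPM_A × (teeth_A / teeth_B)
= 2379 × (10/29)
= 820.3 RPM

820.3 RPM


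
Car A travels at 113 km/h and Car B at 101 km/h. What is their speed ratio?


Ratio = 113:101
GCD = 1
Simplified = 113:101
Time ratio (same distance) = 101:113
Speed ratio = 113:101

113:101


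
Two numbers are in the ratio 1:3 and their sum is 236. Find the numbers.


Let A = 1k, B = 3k.
1k + 3k = 236
4k = 236 → k = 236/4 = 59
A = 1×59 = 59, B = 3×59 = 177
= A = 59, B = 177

A = 59, B = 177


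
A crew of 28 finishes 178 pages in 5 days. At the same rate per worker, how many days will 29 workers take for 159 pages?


Days ∝ work / workers, so d₂ = d₁ × (m₁/m₂) × (w₂/w₁)
Workers factor (inverse): 28/29 ≈ 0.9655
Work factor (direct): 159/178 ≈ 0.8933
d₂ = 5 × 28/29 × 159/178 = (5 × 28 × 159) / (29 × 178) = 22260/5162
≈ 4.31 days

4.31 days


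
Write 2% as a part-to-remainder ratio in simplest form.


2% means 2 parts out of 100; remainder = 98
Part : remainder = 2:98
GCD = 2
= 1:49

1:49


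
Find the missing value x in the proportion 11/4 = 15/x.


Cross multiply: 11 × x = 4 × 15
11x = 60
x = 60 / 11
= 5.45

5.45


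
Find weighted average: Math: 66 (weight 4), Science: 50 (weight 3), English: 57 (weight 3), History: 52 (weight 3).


Numerator = 66×4 + 50×3 + 57×3 + 52×3
= 264 + 150 + 171 + 156
= 741
Total weight = 13
Weighted avg = 741/13
= 57.00

57.00


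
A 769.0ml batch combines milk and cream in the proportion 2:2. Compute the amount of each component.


Total parts = 2 + 2 = 4
milk: 769.0 × 2/4 = 384.5ml
cream: 769.0 × 2/4 = 384.5ml
= 384.5ml and 384.5ml

384.5ml and 384.5ml


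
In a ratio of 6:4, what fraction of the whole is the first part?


Total parts = 6 + 4 = 10
First part: 6/10 = 3/5
= 3/5

3/5


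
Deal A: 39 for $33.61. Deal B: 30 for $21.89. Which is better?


Deal A: $33.61/39 = $0.8618/unit
Deal B: $21.89/30 = $0.7297/unit
B is cheaper per unit
= Deal B

Deal B


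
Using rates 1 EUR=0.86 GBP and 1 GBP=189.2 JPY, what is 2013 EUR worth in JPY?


Step 1: 2013 EUR × 0.86 = 1731.18 GBP
Step 2: 1731.18 GBP × 189.2 = 327539.26 JPY
Implied rate EUR→JPY = 0.86 × 189.2 = 162.7120
= 327539.26 JPY

327539.26 JPY


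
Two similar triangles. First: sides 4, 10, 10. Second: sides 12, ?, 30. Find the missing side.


Scale factor = 12/4 = 3
Missing side = 10 × 3
= 30.0

30.0


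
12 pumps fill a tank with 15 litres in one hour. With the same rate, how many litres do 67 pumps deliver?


Direct proportion: y/x = constant
k = 15/12 = 1.2500
y₂ = k × 67 = 15 × 67 / 12 = 1005/12
= 83.75

83.75


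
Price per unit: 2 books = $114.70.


Unit rate = total / quantity
= 114.70 / 2
= $57.35 per unit

$57.35 per unit


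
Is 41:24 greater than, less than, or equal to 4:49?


41/24 = 1.7083
4/49 = 0.0816
1.7083 > 0.0816, so 41:24 is greater
= greater than

greater than


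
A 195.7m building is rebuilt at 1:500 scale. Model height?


Model size = real / scale
= 195.7 / 500
= 0.3914 m

0.3914 m


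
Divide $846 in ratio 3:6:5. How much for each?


Total parts = 3 + 6 + 5 = 14
Part 1: 846 × 3/14 = 181.29
Part 2: 846 × 6/14 = 362.57
Part 3: 846 × 5/14 = 302.14
= Part 1: $181.29, Part 2: $362.57, Part 3: $302.14

Part 1: $181.29, Part 2: $362.57, Part 3: $302.14


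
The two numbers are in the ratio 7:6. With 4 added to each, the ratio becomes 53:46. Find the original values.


Let A = 7k, B = 6k.
(7k + 4) / (6k + 4) = 53/46
Cross-multiply: 46(7k + 4) = 53(6k + 4)
322k + 184 = 318k + 212
322k - 318k = 212 - 184
4k = 28
k = 28/4 = 7
A = 7×7 = 49, B = 6×7 = 42
= A = 49, B = 42

A = 49, B = 42


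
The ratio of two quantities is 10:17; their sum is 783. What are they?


Let A = 10k, B = 17k.
10k + 17k = 783
27k = 783 → k = 783/27 = 29
A = 10×29 = 290, B = 17×29 = 493
= A = 290, B = 493

A = 290, B = 493


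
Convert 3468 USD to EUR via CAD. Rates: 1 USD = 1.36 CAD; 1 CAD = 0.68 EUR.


Step 1: 3468 USD × 1.36 = 4716.48 CAD
Step 2: 4716.48 CAD × 0.68 = 3207.21 EUR
Implied rate USD→EUR = 1.36 × 0.68 = 0.9248
= 3207.21 EUR

3207.21 EUR


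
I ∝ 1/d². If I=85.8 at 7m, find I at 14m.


I₁d₁² = I₂d₂²
I₂ = I₁ × (d₁/d₂)²
= 85.8 × (7/14)²
= 85.8 × 49/196
= 4204.2/196
= 21.4500

21.4500


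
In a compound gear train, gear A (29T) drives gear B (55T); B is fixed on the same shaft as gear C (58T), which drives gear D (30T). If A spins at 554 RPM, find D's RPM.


Stage 1: RPM_B = RPM_A × t_A/t_B = 554 × 29/55 = 16066/55 ≈ 292.11
B and C share a shaft → RPM_C = RPM_B
Stage 2: RPM_D = RPM_C × t_C/t_D = RPM_A × (t_A×t_C)/(t_B×t_D)
Overall ratio = (29×58)/(55×30) = 1682/1650
RPM_D = 554 × 1682/1650 = 931828/1650
≈ 564.74 RPM

564.74 RPM


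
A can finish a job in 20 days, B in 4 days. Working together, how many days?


Rate of A = 1/20 per day
Rate of B = 1/4 per day
Combined rate = 1/20 + 1/4 = 24/80 = 0.3000 per day
Days = 1 / combined rate = 80/24
≈ 3.33 days

3.33 days


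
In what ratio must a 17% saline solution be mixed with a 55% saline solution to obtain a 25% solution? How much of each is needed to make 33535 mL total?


Let x parts of 17% mix with y parts of 55%.
17x + 55y = 25(x + y)
17x + 55y = 25x + 25y
x(17 - 25) = y(25 - 55)
x/y = (55 - 25)/(25 - 17) = 30/8
Simplify: 15:4
Total parts = 19; one part = 33535/19 = 1765.00 mL
17% solution: 15×1765.00 = 26475.00 mL
55% solution: 4×1765.00 = 7060.00 mL
= ratio 15:4; 26475.00 mL and 7060.00 mL

ratio 15:4; 26475.00 mL and 7060.00 mL


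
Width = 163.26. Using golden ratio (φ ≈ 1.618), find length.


φ = (1 + √5) / 2 ≈ 1.618
Length = width × φ = 163.26 × 1.618 = 264.15468
≈ 264.15

264.15


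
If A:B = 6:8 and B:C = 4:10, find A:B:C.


Match B: multiply A:B by 4 → 24:32
Multiply B:C by 8 → 32:80
Combined: 24:32:80
GCD = 8
= 3:4:10

3:4:10


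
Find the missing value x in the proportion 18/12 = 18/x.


Cross multiply: 18 × x = 12 × 18
18x = 216
x = 216 / 18
= 12.00

12.00


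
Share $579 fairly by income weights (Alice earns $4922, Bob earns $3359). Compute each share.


Total income = 4922 + 3359 = $8281
Alice: $579 × 4922/8281 = $344.14
Bob: $579 × 3359/8281 = $234.86
= Alice: $344.14, Bob: $234.86

Alice: $344.14, Bob: $234.86


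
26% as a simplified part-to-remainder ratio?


26% means 26 parts out of 100; remainder = 74
Part : remainder = 26:74
GCD = 2
= 13:37

13:37


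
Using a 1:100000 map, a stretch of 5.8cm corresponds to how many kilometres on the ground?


Real distance = map distance × scale
= 5.8cm × 100000
= 580000 cm = 5800.0 m
= 5.800 km

5.800 km


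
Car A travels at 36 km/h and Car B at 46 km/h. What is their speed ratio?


Ratio = 36:46
GCD = 2
Simplified = 18:23
Time ratio (same distance) = 23:18
Speed ratio = 18:23

18:23


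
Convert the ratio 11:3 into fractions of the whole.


Total parts = 11 + 3 = 14
First part: 11/14 = 11/14
Second part: 3/14 = 3/14
= 11/14 and 3/14

11/14 and 3/14


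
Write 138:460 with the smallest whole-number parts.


GCD(138, 460) = 46
138/46 : 460/46
= 3:10

3:10


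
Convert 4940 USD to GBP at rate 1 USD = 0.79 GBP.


Amount × rate = 4940 × 0.79
= 3902.60 GBP

3902.60 GBP


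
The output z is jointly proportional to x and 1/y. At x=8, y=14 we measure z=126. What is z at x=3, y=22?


z = k·x/y
Solve for k using the known point: k = z·y/x = 126×14/8 = 1764/8 = 220.5000
Now evaluate at x=3, y=22:
z = k × 3 / 22 = (1764 × 3) / (8 × 22) = 5292/176
≈ 30.0682

30.0682


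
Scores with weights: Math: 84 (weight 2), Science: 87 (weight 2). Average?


Numerator = 84×2 + 87×2
= 168 + 174
= 342
Total weight = 4
Weighted avg = 342/4
= 85.50

85.50


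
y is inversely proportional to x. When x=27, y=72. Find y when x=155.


Inverse proportion: x × y = constant
k = 27 × 72 = 1944
y₂ = k / 155 = 1944 / 155
= 12.54

12.54


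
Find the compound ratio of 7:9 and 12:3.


Compound ratio = (7×12) : (9×3)
= 84:27
GCD = 3
= 28:9

28:9


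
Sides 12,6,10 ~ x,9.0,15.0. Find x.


Scale factor = 9.0/6 = 1.5
Missing side = 12 × 1.5
= 18.0

18.0


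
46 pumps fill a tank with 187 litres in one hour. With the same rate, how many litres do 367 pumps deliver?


Direct proportion: y/x = constant
k = 187/46 ≈ 4.0652
y₂ = k × 367 = 187 × 367 / 46 = 68629/46
≈ 1491.93

1491.93


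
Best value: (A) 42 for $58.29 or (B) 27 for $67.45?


Deal A: $58.29/42 = $1.3879/unit
Deal B: $67.45/27 = $2.4981/unit
A is cheaper per unit
= Deal A

Deal A


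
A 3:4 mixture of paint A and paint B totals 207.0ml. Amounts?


Total parts = 3 + 4 = 7
paint A: 207.0 × 3/7 = 88.7ml
paint B: 207.0 × 4/7 = 118.3ml
= 88.7ml and 118.3ml

88.7ml and 118.3ml


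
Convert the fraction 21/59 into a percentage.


Percentage = (part / whole) × 100
= (21 / 59) × 100
≈ 35.59%

35.59%


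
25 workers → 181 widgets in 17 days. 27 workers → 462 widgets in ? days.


Days ∝ work / workers, so d₂ = d₁ × (m₁/m₂) × (w₂/w₁)
Workers factor (inverse): 25/27 ≈ 0.9259
Work factor (direct): 462/181 ≈ 2.5525
d₂ = 17 × 25/27 × 462/181 = (17 × 25 × 462) / (27 × 181) = 196350/4887
≈ 40.18 days

40.18 days


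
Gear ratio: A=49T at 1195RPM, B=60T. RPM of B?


Gear ratio = 49:60 = 49:60
RPM_B = RPM_A × (teeth_A / teeth_B)
= 1195 × (49/60)
= 975.9 RPM

975.9 RPM


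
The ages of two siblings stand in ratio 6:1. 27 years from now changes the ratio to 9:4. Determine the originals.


Let A = 6k, B = 1k.
(6k + 27) / (1k + 27) = 9/4
Cross-multiply: 4(6k + 27) = 9(1k + 27)
24k + 108 = 9k + 243
24k - 9k = 243 - 108
15k = 135
k = 135/15 = 9
A = 6×9 = 54, B = 1×9 = 9
= A = 54, B = 9

A = 54, B = 9


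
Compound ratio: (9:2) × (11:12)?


Compound ratio = (9×11) : (2×12)
= 99:24
GCD = 3
= 33:8

33:8


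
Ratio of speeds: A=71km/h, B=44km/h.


Ratio = 71:44
GCD = 1
Simplified = 71:44
Time ratio (same distance) = 44:71
Speed ratio = 71:44

71:44


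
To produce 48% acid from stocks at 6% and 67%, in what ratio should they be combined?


Let x parts of 6% mix with y parts of 67%.
6x + 67y = 48(x + y)
6x + 67y = 48x + 48y
x(6 - 48) = y(48 - 67)
x/y = (67 - 48)/(48 - 6) = 19/42
Simplify: 19:42
= 19:42

19:42


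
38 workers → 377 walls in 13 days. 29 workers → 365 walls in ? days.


Days ∝ work / workers, so d₂ = d₁ × (m₁/m₂) × (w₂/w₁)
Workers factor (inverse): 38/29 ≈ 1.3103
Work factor (direct): 365/377 ≈ 0.9682
d₂ = 13 × 38/29 × 365/377 = (13 × 38 × 365) / (29 × 377) = 180310/10933
≈ 16.49 days

16.49 days


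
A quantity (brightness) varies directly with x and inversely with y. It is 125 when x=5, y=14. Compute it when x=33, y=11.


z = k·x/y
Solve for k using the known point: k = z·y/x = 125×14/5 = 1750/5 = 350.0000
Now evaluate at x=33, y=11:
z = k × 33 / 11 = (1750 × 33) / (5 × 11) = 57750/55
= 1050.0000

1050.0000


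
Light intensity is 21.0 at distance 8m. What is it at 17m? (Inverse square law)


I₁d₁² = I₂d₂²
I₂ = I₁ × (d₁/d₂)²
= 21.0 × (8/17)²
= 21.0 × 64/289
= 1344/289
≈ 4.6505

4.6505


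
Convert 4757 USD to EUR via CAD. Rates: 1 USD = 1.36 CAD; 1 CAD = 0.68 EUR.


Step 1: 4757 USD × 1.36 = 6469.52 CAD
Step 2: 6469.52 CAD × 0.68 = 4399.27 EUR
Implied rate USD→EUR = 1.36 × 0.68 = 0.9248
= 4399.27 EUR

4399.27 EUR


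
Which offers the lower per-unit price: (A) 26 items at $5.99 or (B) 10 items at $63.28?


Deal A: $5.99/26 = $0.2304/unit
Deal B: $63.28/10 = $6.3280/unit
A is cheaper per unit
= Deal A

Deal A


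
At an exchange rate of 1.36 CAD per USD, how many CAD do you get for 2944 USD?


Amount × rate = 2944 × 1.36
= 4003.84 CAD

4003.84 CAD


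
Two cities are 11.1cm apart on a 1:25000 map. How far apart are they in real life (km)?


Real distance = map distance × scale
= 11.1cm × 25000
= 277500 cm = 2775.0 m
= 2.775 km

2.775 km


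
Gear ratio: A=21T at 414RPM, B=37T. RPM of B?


Gear ratio = 21:37 = 21:37
RPM_B = RPM_A × (teeth_A / teeth_B)
= 414 × (21/37)
= 235.0 RPM

235.0 RPM


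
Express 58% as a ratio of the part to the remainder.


58% means 58 parts out of 100; remainder = 42
Part : remainder = 58:42
GCD = 2
= 29:21

29:21


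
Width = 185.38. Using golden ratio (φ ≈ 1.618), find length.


φ = (1 + √5) / 2 ≈ 1.618
Length = width × φ = 185.38 × 1.618 = 299.94484
≈ 299.94

299.94


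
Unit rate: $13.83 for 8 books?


Unit rate = total / quantity
= 13.83 / 8
= $1.73 per unit

$1.73 per unit


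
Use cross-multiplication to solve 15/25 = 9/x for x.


Cross multiply: 15 × x = 25 × 9
15x = 225
x = 225 / 15
= 15.00

15.00


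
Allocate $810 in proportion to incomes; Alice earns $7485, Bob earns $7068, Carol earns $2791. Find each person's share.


Total income = 7485 + 7068 + 2791 = $17344
Alice: $810 × 7485/17344 = $349.56
Bob: $810 × 7068/17344 = $330.09
Carol: $810 × 2791/17344 = $130.35
= Alice: $349.56, Bob: $330.09, Carol: $130.35

Alice: $349.56, Bob: $330.09, Carol: $130.35


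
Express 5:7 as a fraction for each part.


Total parts = 5 + 7 = 12
First part: 5/12 = 5/12
Second part: 7/12 = 7/12
= 5/12 and 7/12

5/12 and 7/12


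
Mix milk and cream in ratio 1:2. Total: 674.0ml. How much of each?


Total parts = 1 + 2 = 3
milk: 674.0 × 1/3 = 224.7ml
cream: 674.0 × 2/3 = 449.3ml
= 224.7ml and 449.3ml

224.7ml and 449.3ml


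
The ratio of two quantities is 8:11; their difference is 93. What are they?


Let A = 8k, B = 11k.
11k - 8k = 93
3k = 93 → k = 93/3 = 31
A = 8×31 = 248, B = 11×31 = 341
= A = 248, B = 341

A = 248, B = 341


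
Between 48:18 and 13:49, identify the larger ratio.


48/18 = 2.6667
13/49 = 0.2653
2.6667 > 0.2653, so 48:18 is greater
= 48:18

48:18


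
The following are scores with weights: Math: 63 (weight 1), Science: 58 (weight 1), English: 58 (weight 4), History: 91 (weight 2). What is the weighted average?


Numerator = 63×1 + 58×1 + 58×4 + 91×2
= 63 + 58 + 232 + 182
= 535
Total weight = 8
Weighted avg = 535/8
= 66.88

66.88


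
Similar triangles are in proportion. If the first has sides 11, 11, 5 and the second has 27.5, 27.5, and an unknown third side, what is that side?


Scale factor = 27.5/11 = 2.5
Missing side = 5 × 2.5
= 12.5

12.5


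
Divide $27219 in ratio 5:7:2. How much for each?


Total parts = 5 + 7 + 2 = 14
Part 1: 27219 × 5/14 = 9721.07
Part 2: 27219 × 7/14 = 13609.50
Part 3: 27219 × 2/14 = 3888.43
= Part 1: $9721.07, Part 2: $13609.50, Part 3: $3888.43

Part 1: $9721.07, Part 2: $13609.50, Part 3: $3888.43


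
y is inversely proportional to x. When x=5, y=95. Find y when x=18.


Inverse proportion: x × y = constant
k = 5 × 95 = 475
y₂ = k / 18 = 475 / 18
= 26.39

26.39


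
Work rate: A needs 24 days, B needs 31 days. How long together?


Rate of A = 1/24 per day
Rate of B = 1/31 per day
Combined rate = 1/24 + 1/31 = 55/744 ≈ 0.0739 per day
Days = 1 / combined rate = 744/55
≈ 13.53 days

13.53 days


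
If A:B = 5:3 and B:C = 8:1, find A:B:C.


Match B: multiply A:B by 8 → 40:24
Multiply B:C by 3 → 24:3
Combined: 40:24:3
GCD = 1
= 40:24:3

40:24:3


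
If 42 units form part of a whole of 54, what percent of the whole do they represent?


Percentage = (part / whole) × 100
= (42 / 54) × 100
≈ 77.78%

77.78%


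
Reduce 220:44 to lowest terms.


GCD(220, 44) = 44
220/44 : 44/44
= 5:1

5:1


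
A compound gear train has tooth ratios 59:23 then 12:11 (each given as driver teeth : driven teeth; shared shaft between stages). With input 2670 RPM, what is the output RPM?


Stage 1: RPM_B = RPM_A × t_A/t_B = 2670 × 59/23 = 157530/23 ≈ 6849.13
B and C share a shaft → RPM_C = RPM_B
Stage 2: RPM_D = RPM_C × t_C/t_D = RPM_A × (t_A×t_C)/(t_B×t_D)
Overall ratio = (59×12)/(23×11) = 708/253
RPM_D = 2670 × 708/253 = 1890360/253
≈ 7471.78 RPM

7471.78 RPM


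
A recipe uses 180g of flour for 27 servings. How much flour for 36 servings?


Direct proportion: y/x = constant
k = 180/27 ≈ 6.6667
y₂ = k × 36 = 180 × 36 / 27 = 6480/27
= 240.00

240.00


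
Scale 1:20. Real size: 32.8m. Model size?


Model size = real / scale
= 32.8 / 20
= 1.6400 m

1.6400 m


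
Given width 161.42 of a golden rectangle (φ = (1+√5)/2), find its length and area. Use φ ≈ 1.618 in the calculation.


φ = (1 + √5) / 2 ≈ 1.618
Length = width × φ = 161.42 × 1.618 = 261.17756
≈ 261.18
Area = width × length = 161.42 × 261.17756 = 42159.2817352 ≈ 42159.28
= Length: 261.18, Area: 42159.28

Length: 261.18, Area: 42159.28


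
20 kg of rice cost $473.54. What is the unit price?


Unit rate = total / quantity
= 473.54 / 20
= $23.68 per unit

$23.68 per unit


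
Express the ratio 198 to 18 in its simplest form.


GCD(198, 18) = 18
198/18 : 18/18
= 11:1

11:1


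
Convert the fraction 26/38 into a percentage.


Percentage = (part / whole) × 100
= (26 / 38) × 100
≈ 68.42%

68.42%


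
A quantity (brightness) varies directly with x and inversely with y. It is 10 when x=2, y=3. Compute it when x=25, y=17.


z = k·x/y
Solve for k using the known point: k = z·y/x = 10×3/2 = 30/2 = 15.0000
Now evaluate at x=25, y=17:
z = k × 25 / 17 = (30 × 25) / (2 × 17) = 750/34
≈ 22.0588

22.0588
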